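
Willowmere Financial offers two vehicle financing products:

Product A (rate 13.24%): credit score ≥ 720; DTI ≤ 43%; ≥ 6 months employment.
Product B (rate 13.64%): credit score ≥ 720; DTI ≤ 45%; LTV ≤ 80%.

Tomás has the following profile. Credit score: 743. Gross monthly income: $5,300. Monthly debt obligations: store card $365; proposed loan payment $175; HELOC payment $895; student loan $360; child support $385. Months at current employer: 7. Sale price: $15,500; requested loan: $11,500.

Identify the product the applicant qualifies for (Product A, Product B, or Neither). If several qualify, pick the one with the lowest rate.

Product A

Total debts = (365 + 175 + 895 + 360 + 385) = 2,180; DTI = 2,180/5,300 = 41.1%.
LTV = 11,500/15,500 = 74.2%.
Product A: score 743 ≥ 720; DTI 41.1% ≤ 43%; employment 7 ≥ 6 mo → qualifies.
Product B: score 743 ≥ 720; DTI 41.1% ≤ 45%; LTV 74.2% ≤ 80% → qualifies.
Qualifying: Product A, Product B. Lowest rate is 13.24% → Product A.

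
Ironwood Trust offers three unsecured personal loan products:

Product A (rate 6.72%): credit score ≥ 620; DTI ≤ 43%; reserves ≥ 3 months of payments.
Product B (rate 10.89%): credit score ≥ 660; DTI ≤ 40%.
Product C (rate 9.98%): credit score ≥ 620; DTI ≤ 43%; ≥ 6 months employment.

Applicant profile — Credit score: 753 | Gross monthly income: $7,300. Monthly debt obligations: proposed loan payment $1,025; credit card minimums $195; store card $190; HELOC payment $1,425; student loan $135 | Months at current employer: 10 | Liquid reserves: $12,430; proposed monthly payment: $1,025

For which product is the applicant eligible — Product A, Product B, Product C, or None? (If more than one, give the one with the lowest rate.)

Total debts = (1,025 + 195 + 190 + 1,425 + 135) = 2,970; DTI = 2,970/7,300 = 40.7%.
Reserves = 12,430/1,025 = 12.1 months.
Product A: score 753 ≥ 620; DTI 40.7% ≤ 43%; reserves 12.1 ≥ 3 mo → qualifies.
Product B: score 753 ≥ 660; DTI 40.7% > 40% → does not qualify.
Product C: score 753 ≥ 620; DTI 40.7% ≤ 43%; employment 10 ≥ 6 mo → qualifies.
Qualifying: Product A, Product C. Lowest rate is 6.72% → Product A.

Product A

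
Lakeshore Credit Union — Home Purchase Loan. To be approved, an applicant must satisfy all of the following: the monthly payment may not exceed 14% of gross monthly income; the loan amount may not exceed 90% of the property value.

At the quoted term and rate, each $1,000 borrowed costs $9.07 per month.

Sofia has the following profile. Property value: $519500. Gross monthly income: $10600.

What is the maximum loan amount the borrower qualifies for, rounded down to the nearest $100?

$163,600

Payment cap: 14% × $10,600 = $1,484/month.
At $9.07 per $1,000, that supports 1,484/9.07 × 1,000 ≈ $163,616 → $163,600.
LTV cap: 90% × $519,500 = $467,550 → $467,500.
Binding constraint: payment-to-income.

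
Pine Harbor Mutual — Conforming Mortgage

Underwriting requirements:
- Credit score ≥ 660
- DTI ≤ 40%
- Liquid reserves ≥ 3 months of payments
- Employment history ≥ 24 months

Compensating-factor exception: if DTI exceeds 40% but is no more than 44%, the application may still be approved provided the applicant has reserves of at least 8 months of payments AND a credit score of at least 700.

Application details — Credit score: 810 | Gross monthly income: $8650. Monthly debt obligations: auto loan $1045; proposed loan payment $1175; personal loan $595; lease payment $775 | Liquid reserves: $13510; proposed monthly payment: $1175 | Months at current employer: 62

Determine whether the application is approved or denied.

Approved

Credit score 810 ≥ 660 (meets base)
Total debts = (1,045 + 1,175 + 595 + 775) = 3,590. DTI = 3,590/8,650 = 41.5% > 40% — standard DTI limit exceeded.
Reserves: 13,510 ÷ 1,175 = 11.5 months (meets 3-month minimum)
Employment 62 ≥ 24 months
41.5% falls in the override range (40%–44%), so the compensating-factor test applies.
Override check — reserves: 11.5 mo (ok); score: 810 (ok).
Both override conditions satisfied; DTI exception granted.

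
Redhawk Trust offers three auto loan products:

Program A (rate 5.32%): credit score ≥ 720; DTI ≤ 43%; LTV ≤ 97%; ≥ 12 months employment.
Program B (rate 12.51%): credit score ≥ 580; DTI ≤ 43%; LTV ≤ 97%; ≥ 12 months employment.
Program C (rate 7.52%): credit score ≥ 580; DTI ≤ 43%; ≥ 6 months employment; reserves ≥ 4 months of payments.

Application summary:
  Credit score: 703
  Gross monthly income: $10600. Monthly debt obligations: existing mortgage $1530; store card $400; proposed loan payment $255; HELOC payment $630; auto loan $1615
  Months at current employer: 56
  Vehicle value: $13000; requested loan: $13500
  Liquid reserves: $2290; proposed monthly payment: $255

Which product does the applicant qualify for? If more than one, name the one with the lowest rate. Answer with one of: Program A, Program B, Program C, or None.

Program C

Total debts = (1,530 + 400 + 255 + 630 + 1,615) = 4,430; DTI = 4,430/10,600 = 41.8%.
LTV = 13,500/13,000 = 103.8%.
Reserves = 2,290/255 = 9.0 months.
Program A: score 703 < 720; DTI 41.8% ≤ 43%; LTV 103.8% > 97%; employment 56 ≥ 12 mo → does not qualify.
Program B: score 703 ≥ 580; DTI 41.8% ≤ 43%; LTV 103.8% > 97%; employment 56 ≥ 12 mo → does not qualify.
Program C: score 703 ≥ 580; DTI 41.8% ≤ 43%; employment 56 ≥ 6 mo; reserves 9.0 ≥ 4 mo → qualifies.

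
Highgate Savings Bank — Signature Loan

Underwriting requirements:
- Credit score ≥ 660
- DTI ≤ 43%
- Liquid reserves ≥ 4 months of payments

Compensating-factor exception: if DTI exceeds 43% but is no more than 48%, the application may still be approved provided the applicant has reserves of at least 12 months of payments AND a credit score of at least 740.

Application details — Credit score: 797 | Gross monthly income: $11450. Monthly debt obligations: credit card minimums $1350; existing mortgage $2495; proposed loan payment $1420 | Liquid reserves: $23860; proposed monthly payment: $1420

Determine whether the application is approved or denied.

Credit score 797 ≥ 660 (meets base)
Total debts = (1,350 + 2,495 + 1,420) = 5,265. DTI: 5,265 ÷ 11,450 = 46%, over the 43% base limit.
Reserves = 23,860/1,420 = 16.8 months ≥ 4
46% falls in the override range (43%–48%), so the compensating-factor test applies.
Override check — reserves: 16.8 mo (ok); score: 797 (ok).
Both override conditions satisfied; DTI exception granted.

Approved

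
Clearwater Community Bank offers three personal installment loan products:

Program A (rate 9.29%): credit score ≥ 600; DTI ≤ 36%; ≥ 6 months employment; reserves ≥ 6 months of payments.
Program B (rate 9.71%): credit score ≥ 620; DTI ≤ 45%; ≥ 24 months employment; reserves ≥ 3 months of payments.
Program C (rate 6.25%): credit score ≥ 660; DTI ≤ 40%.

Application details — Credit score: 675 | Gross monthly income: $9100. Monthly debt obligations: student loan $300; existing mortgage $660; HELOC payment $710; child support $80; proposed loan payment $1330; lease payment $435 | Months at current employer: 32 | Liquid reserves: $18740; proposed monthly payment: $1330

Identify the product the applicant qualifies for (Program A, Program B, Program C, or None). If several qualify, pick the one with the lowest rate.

Total debts = (300 + 660 + 710 + 80 + 1,330 + 435) = 3,515; DTI = 3,515/9,100 = 38.6%.
Reserves = 18,740/1,330 = 14.1 months.
Program A: score 675 ≥ 600; DTI 38.6% > 36%; employment 32 ≥ 6 mo; reserves 14.1 ≥ 6 mo → does not qualify.
Program B: score 675 ≥ 620; DTI 38.6% ≤ 45%; employment 32 ≥ 24 mo; reserves 14.1 ≥ 3 mo → qualifies.
Program C: score 675 ≥ 660; DTI 38.6% ≤ 40% → qualifies.
Qualifying: Program B, Program C. Lowest rate is 6.25% → Program C.

Program C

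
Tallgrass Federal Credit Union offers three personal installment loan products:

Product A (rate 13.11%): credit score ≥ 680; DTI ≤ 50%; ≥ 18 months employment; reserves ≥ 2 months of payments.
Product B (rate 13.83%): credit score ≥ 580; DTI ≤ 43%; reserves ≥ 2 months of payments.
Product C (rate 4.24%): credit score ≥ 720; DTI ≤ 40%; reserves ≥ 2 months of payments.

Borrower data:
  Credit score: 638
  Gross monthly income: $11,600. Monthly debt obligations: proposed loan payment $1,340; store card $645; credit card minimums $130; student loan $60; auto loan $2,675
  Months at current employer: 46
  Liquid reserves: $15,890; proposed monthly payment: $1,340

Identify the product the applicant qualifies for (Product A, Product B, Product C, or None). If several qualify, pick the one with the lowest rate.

Total debts = (1,340 + 645 + 130 + 60 + 2,675) = 4,850; DTI = 4,850/11,600 = 41.8%.
Reserves = 15,890/1,340 = 11.9 months.
Product A: score 638 < 680; DTI 41.8% ≤ 50%; employment 46 ≥ 18 mo; reserves 11.9 ≥ 2 mo → does not qualify.
Product B: score 638 ≥ 580; DTI 41.8% ≤ 43%; reserves 11.9 ≥ 2 mo → qualifies.
Product C: score 638 < 720; DTI 41.8% > 40%; reserves 11.9 ≥ 2 mo → does not qualify.

Product B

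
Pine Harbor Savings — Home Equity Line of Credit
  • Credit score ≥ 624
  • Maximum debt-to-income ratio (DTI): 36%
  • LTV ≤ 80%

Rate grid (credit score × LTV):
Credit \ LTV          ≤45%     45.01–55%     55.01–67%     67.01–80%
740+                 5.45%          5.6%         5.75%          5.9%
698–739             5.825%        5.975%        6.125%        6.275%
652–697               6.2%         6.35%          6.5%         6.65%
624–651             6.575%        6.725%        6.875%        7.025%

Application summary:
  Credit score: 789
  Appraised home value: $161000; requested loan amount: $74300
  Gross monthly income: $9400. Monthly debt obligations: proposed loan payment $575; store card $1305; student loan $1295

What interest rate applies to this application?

5.6%

Credit score 789 ≥ 624; Total monthly debts = (575 + 1,305 + 1,295) = 3,175. Debt-to-income = 3,175/9,400 = 33.8% — meets 36% limit
LTV: 74,300 ÷ 161,000 = 46.1%, within 80% cap
Row: 789 falls in 740+. Column: 46.1% falls in 45.01–55%. Rate = 5.6%.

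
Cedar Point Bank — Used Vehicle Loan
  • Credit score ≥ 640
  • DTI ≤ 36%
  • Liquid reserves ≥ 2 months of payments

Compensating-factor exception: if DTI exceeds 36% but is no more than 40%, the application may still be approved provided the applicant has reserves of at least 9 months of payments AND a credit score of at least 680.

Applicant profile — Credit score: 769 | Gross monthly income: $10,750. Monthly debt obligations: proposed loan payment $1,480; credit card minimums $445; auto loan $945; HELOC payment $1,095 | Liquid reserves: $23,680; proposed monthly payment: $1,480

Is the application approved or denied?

Credit score 769 ≥ 640 (meets base)
Total debts = (1,480 + 445 + 945 + 1,095) = 3,965. DTI = 3,965/10,750 = 36.9% > 36% — standard DTI limit exceeded.
Reserves: 23,680 ÷ 1,480 = 16.0 months (meets 2-month minimum)
36.9% falls in the override range (36%–40%), so the compensating-factor test applies.
Override check — reserves: 16.0 mo (ok); score: 769 (ok).
Both override conditions satisfied; DTI exception granted.

Approved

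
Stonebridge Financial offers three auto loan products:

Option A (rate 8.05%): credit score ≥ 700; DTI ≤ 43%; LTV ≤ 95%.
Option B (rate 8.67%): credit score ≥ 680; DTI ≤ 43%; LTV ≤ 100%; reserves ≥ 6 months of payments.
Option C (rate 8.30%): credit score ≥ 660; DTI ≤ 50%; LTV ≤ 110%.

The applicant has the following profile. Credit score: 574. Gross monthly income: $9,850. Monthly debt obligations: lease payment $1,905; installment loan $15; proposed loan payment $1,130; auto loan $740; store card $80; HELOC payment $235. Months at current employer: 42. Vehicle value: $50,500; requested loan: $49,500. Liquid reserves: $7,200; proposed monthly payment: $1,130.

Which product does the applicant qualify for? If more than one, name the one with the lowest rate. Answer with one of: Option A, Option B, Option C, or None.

None

Total debts = (1,905 + 15 + 1,130 + 740 + 80 + 235) = 4,105; DTI = 4,105/9,850 = 41.7%.
LTV = 49,500/50,500 = 98%.
Reserves = 7,200/1,130 = 6.4 months.
Option A: score 574 < 700; DTI 41.7% ≤ 43%; LTV 98% > 95% → does not qualify.
Option B: score 574 < 680; DTI 41.7% ≤ 43%; LTV 98% ≤ 100%; reserves 6.4 ≥ 6 mo → does not qualify.
Option C: score 574 < 660; DTI 41.7% ≤ 50%; LTV 98% ≤ 110% → does not qualify.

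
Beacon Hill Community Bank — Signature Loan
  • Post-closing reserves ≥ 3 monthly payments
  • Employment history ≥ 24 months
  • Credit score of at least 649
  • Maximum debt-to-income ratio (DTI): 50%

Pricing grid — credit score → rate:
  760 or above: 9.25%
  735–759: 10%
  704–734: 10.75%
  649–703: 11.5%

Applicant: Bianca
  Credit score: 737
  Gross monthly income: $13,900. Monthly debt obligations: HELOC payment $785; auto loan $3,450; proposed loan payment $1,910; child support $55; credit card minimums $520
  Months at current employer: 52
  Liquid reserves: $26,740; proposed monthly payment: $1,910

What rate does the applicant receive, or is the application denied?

Approved at 10%

Credit score 737 ≥ 649 (meets minimum)
Reserves = 26,740/1,910 = 14.0 months ≥ 3
Employment 52 ≥ 24 months
Total monthly debts = (785 + 3,450 + 1,910 + 55 + 520) = 6,720. Debt-to-income = 6,720/13,900 = 48.3% — meets 50% limit
All requirements met. Score 737 falls in the 735–759 tier → 10%.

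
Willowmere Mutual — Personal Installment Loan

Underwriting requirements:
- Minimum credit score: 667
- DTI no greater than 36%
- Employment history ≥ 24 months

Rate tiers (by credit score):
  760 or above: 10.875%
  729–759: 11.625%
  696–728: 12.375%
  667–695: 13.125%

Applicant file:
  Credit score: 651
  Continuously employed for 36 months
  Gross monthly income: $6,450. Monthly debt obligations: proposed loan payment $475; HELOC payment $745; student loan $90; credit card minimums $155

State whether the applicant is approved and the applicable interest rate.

Denied

Credit score 651 < 667 (below minimum)
Employment 36 ≥ 24 months
Total monthly debts = (475 + 745 + 90 + 155) = 1,465. DTI: 1,465 ÷ 6,450 = 22.7%, within the 36% cap
Not all requirements met → denied.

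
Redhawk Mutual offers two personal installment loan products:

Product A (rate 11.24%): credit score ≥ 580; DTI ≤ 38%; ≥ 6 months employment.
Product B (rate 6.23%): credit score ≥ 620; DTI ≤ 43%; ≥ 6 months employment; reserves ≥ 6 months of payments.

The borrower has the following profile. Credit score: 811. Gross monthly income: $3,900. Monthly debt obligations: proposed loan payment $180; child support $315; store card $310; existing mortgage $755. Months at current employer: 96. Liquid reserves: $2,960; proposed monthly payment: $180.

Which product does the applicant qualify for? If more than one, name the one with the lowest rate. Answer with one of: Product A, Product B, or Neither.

Total debts = (180 + 315 + 310 + 755) = 1,560; DTI = 1,560/3,900 = 40%.
Reserves = 2,960/180 = 16.4 months.
Product A: score 811 ≥ 580; DTI 40% > 38%; employment 96 ≥ 6 mo → does not qualify.
Product B: score 811 ≥ 620; DTI 40% ≤ 43%; employment 96 ≥ 6 mo; reserves 16.4 ≥ 6 mo → qualifies.

Product B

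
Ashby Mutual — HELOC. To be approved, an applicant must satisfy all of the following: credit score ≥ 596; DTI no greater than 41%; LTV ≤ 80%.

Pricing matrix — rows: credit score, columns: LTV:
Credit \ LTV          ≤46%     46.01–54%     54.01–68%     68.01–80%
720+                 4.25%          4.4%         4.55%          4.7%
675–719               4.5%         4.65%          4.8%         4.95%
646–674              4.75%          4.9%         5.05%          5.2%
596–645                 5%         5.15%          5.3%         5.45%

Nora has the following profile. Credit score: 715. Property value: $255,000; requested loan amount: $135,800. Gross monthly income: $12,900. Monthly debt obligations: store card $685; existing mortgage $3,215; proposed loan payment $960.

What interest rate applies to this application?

Credit score 715 ≥ 596; Total monthly debts = (685 + 3,215 + 960) = 4,860. DTI = 4,860/12,900 = 37.7% ≤ 41%
LTV: 135,800 ÷ 255,000 = 53.3%, within 80% cap
Score 715 is in the 675–719 band; LTV 53.3% is in the 46.01–54% band → 4.65%.

4.65%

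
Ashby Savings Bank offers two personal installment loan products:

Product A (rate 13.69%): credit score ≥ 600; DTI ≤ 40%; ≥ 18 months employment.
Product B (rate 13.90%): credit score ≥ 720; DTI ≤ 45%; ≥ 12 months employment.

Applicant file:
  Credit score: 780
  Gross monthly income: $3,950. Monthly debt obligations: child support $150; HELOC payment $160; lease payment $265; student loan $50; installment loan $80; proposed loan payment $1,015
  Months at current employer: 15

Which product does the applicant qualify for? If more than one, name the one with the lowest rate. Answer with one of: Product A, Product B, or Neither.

Total debts = (150 + 160 + 265 + 50 + 80 + 1,015) = 1,720; DTI = 1,720/3,950 = 43.5%.
Product A: score 780 ≥ 600; DTI 43.5% > 40%; employment 15 < 18 mo → does not qualify.
Product B: score 780 ≥ 720; DTI 43.5% ≤ 45%; employment 15 ≥ 12 mo → qualifies.

Product B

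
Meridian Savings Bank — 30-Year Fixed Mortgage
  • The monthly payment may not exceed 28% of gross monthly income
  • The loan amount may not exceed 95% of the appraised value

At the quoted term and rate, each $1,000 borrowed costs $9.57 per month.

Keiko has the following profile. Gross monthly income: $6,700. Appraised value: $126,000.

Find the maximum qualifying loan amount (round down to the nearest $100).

Payment cap: 28% × $6,700 = $1,876/month.
At $9.57 per $1,000, that supports 1,876/9.57 × 1,000 ≈ $196,029 → $196,000.
LTV cap: 95% × $126,000 = $119,700 → $119,700.
Binding constraint: loan-to-value.

$119,700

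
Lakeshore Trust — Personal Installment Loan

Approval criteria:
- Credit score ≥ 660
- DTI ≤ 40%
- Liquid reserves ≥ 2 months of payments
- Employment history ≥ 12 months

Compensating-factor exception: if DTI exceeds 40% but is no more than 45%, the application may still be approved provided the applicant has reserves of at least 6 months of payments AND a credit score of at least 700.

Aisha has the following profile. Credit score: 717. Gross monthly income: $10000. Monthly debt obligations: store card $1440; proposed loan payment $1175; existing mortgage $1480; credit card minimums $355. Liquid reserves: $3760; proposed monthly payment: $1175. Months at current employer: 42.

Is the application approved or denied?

Denied

Credit score 717 ≥ 660 (meets base)
Total debts = (1,440 + 1,175 + 1,480 + 355) = 4,450. DTI = 4,450/10,000 = 44.5% > 40% — standard DTI limit exceeded.
Liquid reserves cover 3,760/1,175 = 3.2 months — ≥ 2 required
Employment 42 ≥ 12 months
44.5% falls in the override range (40%–45%), so the compensating-factor test applies.
Override check — reserves: 3.2 mo (short of 6); score: 717 (ok).
Override conditions not both satisfied; exception does not apply.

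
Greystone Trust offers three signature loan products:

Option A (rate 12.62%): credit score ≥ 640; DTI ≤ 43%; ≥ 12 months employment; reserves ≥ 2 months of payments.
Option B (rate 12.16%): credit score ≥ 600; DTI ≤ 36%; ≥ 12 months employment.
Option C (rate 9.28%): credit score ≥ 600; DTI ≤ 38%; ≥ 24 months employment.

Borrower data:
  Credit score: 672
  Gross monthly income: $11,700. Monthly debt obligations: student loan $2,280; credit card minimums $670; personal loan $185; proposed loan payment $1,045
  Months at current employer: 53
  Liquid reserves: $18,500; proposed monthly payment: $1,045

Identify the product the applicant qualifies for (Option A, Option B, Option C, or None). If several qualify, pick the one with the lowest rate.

Total debts = (2,280 + 670 + 185 + 1,045) = 4,180; DTI = 4,180/11,700 = 35.7%.
Reserves = 18,500/1,045 = 17.7 months.
Option A: score 672 ≥ 640; DTI 35.7% ≤ 43%; employment 53 ≥ 12 mo; reserves 17.7 ≥ 2 mo → qualifies.
Option B: score 672 ≥ 600; DTI 35.7% ≤ 36%; employment 53 ≥ 12 mo → qualifies.
Option C: score 672 ≥ 600; DTI 35.7% ≤ 38%; employment 53 ≥ 24 mo → qualifies.
Qualifying: Option A, Option B, Option C. Lowest rate is 9.28% → Option C.

Option C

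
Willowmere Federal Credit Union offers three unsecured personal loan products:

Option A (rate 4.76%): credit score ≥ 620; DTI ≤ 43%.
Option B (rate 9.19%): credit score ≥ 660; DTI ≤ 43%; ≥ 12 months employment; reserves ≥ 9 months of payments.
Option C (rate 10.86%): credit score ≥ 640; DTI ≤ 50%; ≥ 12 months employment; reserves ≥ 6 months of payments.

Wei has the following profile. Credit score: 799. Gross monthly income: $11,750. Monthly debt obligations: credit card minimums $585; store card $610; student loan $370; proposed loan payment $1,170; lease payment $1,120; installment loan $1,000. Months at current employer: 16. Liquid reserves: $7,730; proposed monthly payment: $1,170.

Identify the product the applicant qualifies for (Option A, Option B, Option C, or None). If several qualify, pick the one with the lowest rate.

Option A

Total debts = (585 + 610 + 370 + 1,170 + 1,120 + 1,000) = 4,855; DTI = 4,855/11,750 = 41.3%.
Reserves = 7,730/1,170 = 6.6 months.
Option A: score 799 ≥ 620; DTI 41.3% ≤ 43% → qualifies.
Option B: score 799 ≥ 660; DTI 41.3% ≤ 43%; employment 16 ≥ 12 mo; reserves 6.6 < 9 mo → does not qualify.
Option C: score 799 ≥ 640; DTI 41.3% ≤ 50%; employment 16 ≥ 12 mo; reserves 6.6 ≥ 6 mo → qualifies.
Qualifying: Option A, Option C. Lowest rate is 4.76% → Option A.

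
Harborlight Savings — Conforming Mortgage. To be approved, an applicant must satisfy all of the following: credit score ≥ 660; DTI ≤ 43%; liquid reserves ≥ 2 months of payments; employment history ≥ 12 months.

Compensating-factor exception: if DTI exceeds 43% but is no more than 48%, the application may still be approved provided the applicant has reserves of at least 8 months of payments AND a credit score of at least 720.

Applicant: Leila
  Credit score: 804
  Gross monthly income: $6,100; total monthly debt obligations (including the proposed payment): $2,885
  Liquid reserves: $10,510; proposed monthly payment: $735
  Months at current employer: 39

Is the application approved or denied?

Credit score 804 ≥ 660 (meets base)
DTI: 2,885 ÷ 6,100 = 47.3%, over the 43% base limit.
Reserves: 10,510 ÷ 735 = 14.3 months (meets 2-month minimum)
Employment 39 ≥ 12 months
47.3% falls in the override range (43%–48%), so the compensating-factor test applies.
Reserves 14.3 ≥ 8 months; credit score 804 ≥ 720.
Both override conditions satisfied; DTI exception granted.

Approved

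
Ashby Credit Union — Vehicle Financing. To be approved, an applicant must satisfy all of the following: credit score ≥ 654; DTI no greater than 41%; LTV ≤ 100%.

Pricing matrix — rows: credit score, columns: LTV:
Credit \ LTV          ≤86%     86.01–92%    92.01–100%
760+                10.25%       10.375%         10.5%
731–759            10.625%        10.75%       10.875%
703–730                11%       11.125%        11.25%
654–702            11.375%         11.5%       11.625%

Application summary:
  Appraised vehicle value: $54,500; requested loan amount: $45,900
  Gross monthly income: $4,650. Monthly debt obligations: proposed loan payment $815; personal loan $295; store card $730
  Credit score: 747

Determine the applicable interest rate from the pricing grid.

10.625%

Credit score 747 ≥ 654; Total monthly debts = (815 + 295 + 730) = 1,840. Debt-to-income = 1,840/4,650 = 39.6% — meets 41% limit
LTV: 45,900 ÷ 54,500 = 84.2%, within 100% cap
Score 747 is in the 731–759 band; LTV 84.2% is in the ≤86% band → 10.625%.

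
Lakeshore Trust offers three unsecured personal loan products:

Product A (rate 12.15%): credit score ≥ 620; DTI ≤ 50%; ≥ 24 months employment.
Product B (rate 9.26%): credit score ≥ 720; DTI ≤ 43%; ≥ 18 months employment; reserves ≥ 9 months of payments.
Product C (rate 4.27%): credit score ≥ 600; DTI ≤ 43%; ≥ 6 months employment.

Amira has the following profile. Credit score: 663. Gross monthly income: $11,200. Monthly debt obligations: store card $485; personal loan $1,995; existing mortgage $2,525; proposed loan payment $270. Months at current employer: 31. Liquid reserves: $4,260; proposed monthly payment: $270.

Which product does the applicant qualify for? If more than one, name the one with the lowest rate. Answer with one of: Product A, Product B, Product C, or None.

Total debts = (485 + 1,995 + 2,525 + 270) = 5,275; DTI = 5,275/11,200 = 47.1%.
Reserves = 4,260/270 = 15.8 months.
Product A: score 663 ≥ 620; DTI 47.1% ≤ 50%; employment 31 ≥ 24 mo → qualifies.
Product B: score 663 < 720; DTI 47.1% > 43%; employment 31 ≥ 18 mo; reserves 15.8 ≥ 9 mo → does not qualify.
Product C: score 663 ≥ 600; DTI 47.1% > 43%; employment 31 ≥ 6 mo → does not qualify.

Product A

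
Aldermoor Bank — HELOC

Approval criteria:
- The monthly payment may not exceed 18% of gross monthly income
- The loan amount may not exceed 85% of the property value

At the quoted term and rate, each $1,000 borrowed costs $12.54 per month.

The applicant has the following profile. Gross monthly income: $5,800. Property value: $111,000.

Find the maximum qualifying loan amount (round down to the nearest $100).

Payment cap: 18% × $5,800 = $1,044/month.
At $12.54 per $1,000, that supports 1,044/12.54 × 1,000 ≈ $83,253 → $83,200.
LTV cap: 85% × $111,000 = $94,350 → $94,300.
Binding constraint: payment-to-income.

$83,200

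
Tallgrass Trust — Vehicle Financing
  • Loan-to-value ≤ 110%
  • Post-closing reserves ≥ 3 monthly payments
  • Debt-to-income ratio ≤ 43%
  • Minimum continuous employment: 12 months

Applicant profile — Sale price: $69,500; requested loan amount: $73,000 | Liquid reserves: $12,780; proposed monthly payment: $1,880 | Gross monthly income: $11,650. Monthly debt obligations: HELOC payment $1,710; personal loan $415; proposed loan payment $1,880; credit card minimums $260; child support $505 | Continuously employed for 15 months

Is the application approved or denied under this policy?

LTV: 73,000 ÷ 69,500 = 105%, within 110% cap
Liquid reserves cover 12,780/1,880 = 6.8 months — ≥ 3 required
Total monthly debts = (1,710 + 415 + 1,880 + 260 + 505) = 4,770. DTI = 4,770/11,650 = 40.9% ≤ 43%
Employment 15 ≥ 12 months
All criteria satisfied.

Approved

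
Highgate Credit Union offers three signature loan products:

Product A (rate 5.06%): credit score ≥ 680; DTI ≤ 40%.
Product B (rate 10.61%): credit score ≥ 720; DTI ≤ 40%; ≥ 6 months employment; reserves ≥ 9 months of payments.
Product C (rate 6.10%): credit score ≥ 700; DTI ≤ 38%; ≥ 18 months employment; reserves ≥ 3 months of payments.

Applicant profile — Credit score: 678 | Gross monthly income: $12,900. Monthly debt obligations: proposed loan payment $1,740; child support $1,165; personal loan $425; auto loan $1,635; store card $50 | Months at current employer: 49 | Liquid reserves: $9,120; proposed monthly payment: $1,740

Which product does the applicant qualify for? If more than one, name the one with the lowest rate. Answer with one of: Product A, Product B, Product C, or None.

None

Total debts = (1,740 + 1,165 + 425 + 1,635 + 50) = 5,015; DTI = 5,015/12,900 = 38.9%.
Reserves = 9,120/1,740 = 5.2 months.
Product A: score 678 < 680; DTI 38.9% ≤ 40% → does not qualify.
Product B: score 678 < 720; DTI 38.9% ≤ 40%; employment 49 ≥ 6 mo; reserves 5.2 < 9 mo → does not qualify.
Product C: score 678 < 700; DTI 38.9% > 38%; employment 49 ≥ 18 mo; reserves 5.2 ≥ 3 mo → does not qualify.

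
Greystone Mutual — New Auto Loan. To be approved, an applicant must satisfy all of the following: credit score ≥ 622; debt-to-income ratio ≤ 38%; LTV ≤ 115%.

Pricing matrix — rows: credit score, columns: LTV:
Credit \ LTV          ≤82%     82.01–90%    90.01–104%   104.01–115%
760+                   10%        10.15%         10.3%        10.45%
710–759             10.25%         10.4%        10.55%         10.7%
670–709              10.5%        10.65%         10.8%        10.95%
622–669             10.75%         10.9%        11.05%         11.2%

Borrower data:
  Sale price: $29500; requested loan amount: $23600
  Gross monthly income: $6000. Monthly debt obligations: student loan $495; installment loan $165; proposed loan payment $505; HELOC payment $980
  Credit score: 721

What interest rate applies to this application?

10.25%

Credit score 721 ≥ 622; Total monthly debts = (495 + 165 + 505 + 980) = 2,145. Debt-to-income = 2,145/6,000 = 35.8% — meets 38% limit
LTV: 23,600 ÷ 29,500 = 80%, within 115% cap
Score 721 is in the 710–759 band; LTV 80% is in the ≤82% band → 10.25%.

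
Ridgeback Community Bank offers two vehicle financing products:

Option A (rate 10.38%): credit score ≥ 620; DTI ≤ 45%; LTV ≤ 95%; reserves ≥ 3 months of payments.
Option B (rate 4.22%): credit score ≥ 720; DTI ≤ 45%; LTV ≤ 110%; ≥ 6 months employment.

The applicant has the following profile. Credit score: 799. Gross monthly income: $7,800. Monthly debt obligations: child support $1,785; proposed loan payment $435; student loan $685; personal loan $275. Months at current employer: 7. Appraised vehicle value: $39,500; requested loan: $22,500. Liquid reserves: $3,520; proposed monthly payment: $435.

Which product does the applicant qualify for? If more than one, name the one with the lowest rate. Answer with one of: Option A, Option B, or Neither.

Total debts = (1,785 + 435 + 685 + 275) = 3,180; DTI = 3,180/7,800 = 40.8%.
LTV = 22,500/39,500 = 57%.
Reserves = 3,520/435 = 8.1 months.
Option A: score 799 ≥ 620; DTI 40.8% ≤ 45%; LTV 57% ≤ 95%; reserves 8.1 ≥ 3 mo → qualifies.
Option B: score 799 ≥ 720; DTI 40.8% ≤ 45%; LTV 57% ≤ 110%; employment 7 ≥ 6 mo → qualifies.
Qualifying: Option A, Option B. Lowest rate is 4.22% → Option B.

Option B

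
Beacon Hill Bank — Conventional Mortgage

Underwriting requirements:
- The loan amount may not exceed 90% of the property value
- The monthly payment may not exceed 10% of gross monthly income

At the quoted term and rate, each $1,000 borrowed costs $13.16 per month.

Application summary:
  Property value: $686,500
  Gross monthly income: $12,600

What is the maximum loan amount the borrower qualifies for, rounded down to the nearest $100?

$95,700

Payment cap: 10% × $12,600 = $1,260/month.
At $13.16 per $1,000, that supports 1,260/13.16 × 1,000 ≈ $95,744 → $95,700.
LTV cap: 90% × $686,500 = $617,850 → $617,800.
Binding constraint: payment-to-income.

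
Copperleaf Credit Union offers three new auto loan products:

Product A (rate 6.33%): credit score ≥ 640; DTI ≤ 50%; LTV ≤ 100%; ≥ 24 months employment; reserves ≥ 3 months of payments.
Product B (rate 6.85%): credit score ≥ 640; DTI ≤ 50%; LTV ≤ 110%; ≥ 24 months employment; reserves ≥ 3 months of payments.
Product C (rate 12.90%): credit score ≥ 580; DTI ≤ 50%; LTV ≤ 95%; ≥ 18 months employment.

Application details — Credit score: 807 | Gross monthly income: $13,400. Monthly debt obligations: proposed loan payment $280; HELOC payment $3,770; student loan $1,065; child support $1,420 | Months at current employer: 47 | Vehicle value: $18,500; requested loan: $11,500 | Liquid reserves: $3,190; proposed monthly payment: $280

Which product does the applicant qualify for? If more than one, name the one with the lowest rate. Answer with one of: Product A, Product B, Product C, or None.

Total debts = (280 + 3,770 + 1,065 + 1,420) = 6,535; DTI = 6,535/13,400 = 48.8%.
LTV = 11,500/18,500 = 62.2%.
Reserves = 3,190/280 = 11.4 months.
Product A: score 807 ≥ 640; DTI 48.8% ≤ 50%; LTV 62.2% ≤ 100%; employment 47 ≥ 24 mo; reserves 11.4 ≥ 3 mo → qualifies.
Product B: score 807 ≥ 640; DTI 48.8% ≤ 50%; LTV 62.2% ≤ 110%; employment 47 ≥ 24 mo; reserves 11.4 ≥ 3 mo → qualifies.
Product C: score 807 ≥ 580; DTI 48.8% ≤ 50%; LTV 62.2% ≤ 95%; employment 47 ≥ 18 mo → qualifies.
Qualifying: Product A, Product B, Product C. Lowest rate is 6.33% → Product A.

Product A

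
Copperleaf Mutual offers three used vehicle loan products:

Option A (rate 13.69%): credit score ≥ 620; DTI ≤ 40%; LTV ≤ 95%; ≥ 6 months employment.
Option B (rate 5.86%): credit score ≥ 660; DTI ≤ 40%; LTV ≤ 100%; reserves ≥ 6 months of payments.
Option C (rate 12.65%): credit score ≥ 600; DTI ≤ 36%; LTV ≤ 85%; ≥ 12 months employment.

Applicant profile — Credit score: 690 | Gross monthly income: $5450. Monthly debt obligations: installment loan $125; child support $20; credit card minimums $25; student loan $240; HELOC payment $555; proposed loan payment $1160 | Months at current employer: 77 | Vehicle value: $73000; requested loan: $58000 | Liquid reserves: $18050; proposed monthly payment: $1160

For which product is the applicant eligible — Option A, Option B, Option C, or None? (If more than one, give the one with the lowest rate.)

Total debts = (125 + 20 + 25 + 240 + 555 + 1,160) = 2,125; DTI = 2,125/5,450 = 39%.
LTV = 58,000/73,000 = 79.5%.
Reserves = 18,050/1,160 = 15.6 months.
Option A: score 690 ≥ 620; DTI 39% ≤ 40%; LTV 79.5% ≤ 95%; employment 77 ≥ 6 mo → qualifies.
Option B: score 690 ≥ 660; DTI 39% ≤ 40%; LTV 79.5% ≤ 100%; reserves 15.6 ≥ 6 mo → qualifies.
Option C: score 690 ≥ 600; DTI 39% > 36%; LTV 79.5% ≤ 85%; employment 77 ≥ 12 mo → does not qualify.
Qualifying: Option A, Option B. Lowest rate is 5.86% → Option B.

Option B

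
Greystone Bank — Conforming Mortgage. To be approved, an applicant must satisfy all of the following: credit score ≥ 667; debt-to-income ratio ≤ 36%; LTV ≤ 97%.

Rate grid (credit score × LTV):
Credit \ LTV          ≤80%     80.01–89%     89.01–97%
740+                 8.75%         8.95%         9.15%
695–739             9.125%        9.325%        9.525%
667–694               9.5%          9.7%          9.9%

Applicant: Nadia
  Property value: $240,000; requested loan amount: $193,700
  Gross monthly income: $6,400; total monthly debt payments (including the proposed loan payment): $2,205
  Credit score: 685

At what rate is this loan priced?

Credit score 685 ≥ 667; DTI = 2,205/6,400 = 34.5% ≤ 36%
LTV = 193,700/240,000 = 80.7% ≤ 97%
Score 685 is in the 667–694 band; LTV 80.7% is in the 80.01–89% band → 9.7%.

9.7%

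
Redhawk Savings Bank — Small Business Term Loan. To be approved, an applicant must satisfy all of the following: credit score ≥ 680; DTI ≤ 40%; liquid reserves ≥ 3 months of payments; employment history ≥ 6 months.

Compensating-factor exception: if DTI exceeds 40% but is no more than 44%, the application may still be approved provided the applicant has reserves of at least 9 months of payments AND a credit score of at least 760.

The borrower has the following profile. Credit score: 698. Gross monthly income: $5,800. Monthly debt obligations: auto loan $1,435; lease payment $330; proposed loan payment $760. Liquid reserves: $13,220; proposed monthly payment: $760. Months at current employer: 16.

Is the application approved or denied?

Denied

Credit score 698 ≥ 680 (meets base)
Total debts = (1,435 + 330 + 760) = 2,525. DTI = 2,525/5,800 = 43.5% > 40% — standard DTI limit exceeded.
Liquid reserves cover 13,220/760 = 17.4 months — ≥ 3 required
Employment 16 ≥ 6 months
43.5% falls in the override range (40%–44%), so the compensating-factor test applies.
Override check — reserves: 17.4 mo (ok); score: 698 (below 760).
Compensating-factor requirement not fully met.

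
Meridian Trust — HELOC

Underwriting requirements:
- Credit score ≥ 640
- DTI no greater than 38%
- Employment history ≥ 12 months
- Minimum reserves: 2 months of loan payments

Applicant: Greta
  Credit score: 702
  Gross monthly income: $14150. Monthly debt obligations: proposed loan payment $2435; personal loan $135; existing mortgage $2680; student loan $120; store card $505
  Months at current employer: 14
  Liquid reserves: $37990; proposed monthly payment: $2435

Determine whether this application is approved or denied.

Credit score 702 ≥ 640 (meets)
Total monthly debts = (2,435 + 135 + 2,680 + 120 + 505) = 5,875. Debt-to-income = 5,875/14,150 = 41.5% — over 38% limit
Employment 14 ≥ 12 months
Liquid reserves cover 37,990/2,435 = 15.6 months — ≥ 2 required
Fails on DTI.

Denied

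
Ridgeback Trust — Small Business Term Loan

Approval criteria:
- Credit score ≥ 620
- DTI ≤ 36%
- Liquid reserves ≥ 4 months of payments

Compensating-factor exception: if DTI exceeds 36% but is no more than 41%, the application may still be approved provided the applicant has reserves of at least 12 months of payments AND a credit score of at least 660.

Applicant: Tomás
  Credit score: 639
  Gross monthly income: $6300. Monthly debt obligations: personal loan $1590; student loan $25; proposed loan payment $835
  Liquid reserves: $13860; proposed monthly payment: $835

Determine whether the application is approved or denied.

Denied

Credit score 639 ≥ 620 (meets base)
Total debts = (1,590 + 25 + 835) = 2,450. DTI: 2,450 ÷ 6,300 = 38.9%, over the 36% base limit.
Liquid reserves cover 13,860/835 = 16.6 months — ≥ 4 required
38.9% falls in the override range (36%–41%), so the compensating-factor test applies.
Override check — reserves: 16.6 mo (ok); score: 639 (below 660).
Override conditions not both satisfied; exception does not apply.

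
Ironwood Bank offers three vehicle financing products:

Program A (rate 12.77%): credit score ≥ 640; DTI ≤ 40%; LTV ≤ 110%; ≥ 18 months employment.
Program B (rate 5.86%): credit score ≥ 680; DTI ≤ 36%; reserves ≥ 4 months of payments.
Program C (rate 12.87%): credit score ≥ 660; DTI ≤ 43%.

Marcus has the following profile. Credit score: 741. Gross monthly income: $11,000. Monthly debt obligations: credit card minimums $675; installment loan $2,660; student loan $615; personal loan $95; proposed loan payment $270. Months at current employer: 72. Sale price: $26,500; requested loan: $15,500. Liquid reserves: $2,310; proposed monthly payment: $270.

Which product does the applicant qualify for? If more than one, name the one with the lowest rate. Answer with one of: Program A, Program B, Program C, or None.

Total debts = (675 + 2,660 + 615 + 95 + 270) = 4,315; DTI = 4,315/11,000 = 39.2%.
LTV = 15,500/26,500 = 58.5%.
Reserves = 2,310/270 = 8.6 months.
Program A: score 741 ≥ 640; DTI 39.2% ≤ 40%; LTV 58.5% ≤ 110%; employment 72 ≥ 18 mo → qualifies.
Program B: score 741 ≥ 680; DTI 39.2% > 36%; reserves 8.6 ≥ 4 mo → does not qualify.
Program C: score 741 ≥ 660; DTI 39.2% ≤ 43% → qualifies.
Qualifying: Program A, Program C. Lowest rate is 12.77% → Program A.

Program A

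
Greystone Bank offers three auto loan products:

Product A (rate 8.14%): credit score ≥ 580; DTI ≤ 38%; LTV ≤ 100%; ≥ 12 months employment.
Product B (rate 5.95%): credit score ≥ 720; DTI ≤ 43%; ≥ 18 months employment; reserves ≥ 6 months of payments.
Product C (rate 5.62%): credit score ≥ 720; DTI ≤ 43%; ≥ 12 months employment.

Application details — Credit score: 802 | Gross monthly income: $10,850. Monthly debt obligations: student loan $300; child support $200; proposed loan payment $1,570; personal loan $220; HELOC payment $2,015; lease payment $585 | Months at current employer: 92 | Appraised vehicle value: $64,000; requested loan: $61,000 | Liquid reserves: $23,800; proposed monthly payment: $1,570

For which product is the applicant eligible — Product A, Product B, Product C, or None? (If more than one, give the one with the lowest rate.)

Total debts = (300 + 200 + 1,570 + 220 + 2,015 + 585) = 4,890; DTI = 4,890/10,850 = 45.1%.
LTV = 61,000/64,000 = 95.3%.
Reserves = 23,800/1,570 = 15.2 months.
Product A: score 802 ≥ 580; DTI 45.1% > 38%; LTV 95.3% ≤ 100%; employment 92 ≥ 12 mo → does not qualify.
Product B: score 802 ≥ 720; DTI 45.1% > 43%; employment 92 ≥ 18 mo; reserves 15.2 ≥ 6 mo → does not qualify.
Product C: score 802 ≥ 720; DTI 45.1% > 43%; employment 92 ≥ 12 mo → does not qualify.

None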